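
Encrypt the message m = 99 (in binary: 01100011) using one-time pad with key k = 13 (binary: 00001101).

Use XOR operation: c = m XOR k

Step 1: Write out the XOR operation bit by bit:
  Message: 01100011
  Key:     00001101
  XOR:     01101110
Step 2: Convert to decimal: 01101110 = 110.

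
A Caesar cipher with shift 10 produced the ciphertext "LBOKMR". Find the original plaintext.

Step 1: Reverse the shift by subtracting 10 from each letter position.
  L (position 11) -> position (11-10) mod 26 = 1 -> B
  B (position 1) -> position (1-10) mod 26 = 17 -> R
  O (position 14) -> position (14-10) mod 26 = 4 -> E
  K (position 10) -> position (10-10) mod 26 = 0 -> A
  M (position 12) -> position (12-10) mod 26 = 2 -> C
  R (position 17) -> position (17-10) mod 26 = 7 -> H
Decrypted message: BREACH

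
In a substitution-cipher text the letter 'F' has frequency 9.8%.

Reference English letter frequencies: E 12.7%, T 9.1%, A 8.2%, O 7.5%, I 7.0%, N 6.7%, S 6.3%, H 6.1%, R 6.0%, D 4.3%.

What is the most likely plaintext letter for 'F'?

Step 1: The observed frequency is 9.8%.
Step 2: Compare with English frequencies:
  E: 12.7% (difference: 2.9%)
  T: 9.1% (difference: 0.7%) <-- closest
  A: 8.2% (difference: 1.6%)
  O: 7.5% (difference: 2.3%)
  I: 7.0% (difference: 2.8%)
  N: 6.7% (difference: 3.1%)
  S: 6.3% (difference: 3.5%)
  H: 6.1% (difference: 3.7%)
  R: 6.0% (difference: 3.8%)
  D: 4.3% (difference: 5.5%)
Step 3: 'F' most likely represents 'T' (frequency 9.1%).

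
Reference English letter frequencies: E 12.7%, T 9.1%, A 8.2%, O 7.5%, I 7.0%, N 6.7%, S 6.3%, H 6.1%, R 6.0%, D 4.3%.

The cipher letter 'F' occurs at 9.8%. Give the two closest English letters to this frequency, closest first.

Step 1: Observed frequency of 'F' is 9.8%.
Step 2: Compute distances to each reference frequency and sort:
  T (9.1%): difference = 0.7% <-- BEST
  A (8.2%): difference = 1.6% <-- RUNNER-UP
  O (7.5%): difference = 2.3%
  I (7.0%): difference = 2.8%
  E (12.7%): difference = 2.9%
Step 3: Most likely is 'T' (9.1%, diff 0.7%); second most likely is 'A' (8.2%, diff 1.6%).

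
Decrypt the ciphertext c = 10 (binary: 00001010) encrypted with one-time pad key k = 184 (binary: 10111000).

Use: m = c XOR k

Step 1: XOR ciphertext with key:
  Ciphertext: 00001010
  Key:        10111000
  XOR:        10110010
Step 2: Plaintext = 10110010 = 178 in decimal.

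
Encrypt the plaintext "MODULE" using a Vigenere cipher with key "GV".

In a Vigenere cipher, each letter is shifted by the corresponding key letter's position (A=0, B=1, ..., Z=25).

Step 1: Repeat key to match plaintext length:
  Plaintext: MODULE
  Key:       GVGVGV
Step 2: Encrypt each letter:
  M(12) + G(6) = (12+6) mod 26 = 18 = S
  O(14) + V(21) = (14+21) mod 26 = 9 = J
  D(3) + G(6) = (3+6) mod 26 = 9 = J
  U(20) + V(21) = (20+21) mod 26 = 15 = P
  L(11) + G(6) = (11+6) mod 26 = 17 = R
  E(4) + V(21) = (4+21) mod 26 = 25 = Z
Ciphertext: SJJPRZ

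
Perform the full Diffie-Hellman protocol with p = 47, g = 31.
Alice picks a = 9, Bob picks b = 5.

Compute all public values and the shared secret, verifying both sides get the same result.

Step 1: A = g^a mod p = 31^9 mod 47 = 33.
Step 2: B = g^b mod p = 31^5 mod 47 = 41.
Step 3: Alice computes s = B^a mod p = 41^9 mod 47 = 44.
Step 4: Bob computes s = A^b mod p = 33^5 mod 47 = 44.
Both sides agree: shared secret = 44.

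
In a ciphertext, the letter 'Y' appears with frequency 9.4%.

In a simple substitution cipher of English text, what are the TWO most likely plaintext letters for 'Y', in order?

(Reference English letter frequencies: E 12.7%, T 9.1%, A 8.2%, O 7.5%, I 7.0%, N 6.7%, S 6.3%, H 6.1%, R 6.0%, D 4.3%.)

Step 1: Observed frequency of 'Y' is 9.4%.
Step 2: Compute distances to each reference frequency and sort:
  T (9.1%): difference = 0.3% <-- BEST
  A (8.2%): difference = 1.2% <-- RUNNER-UP
  O (7.5%): difference = 1.9%
  I (7.0%): difference = 2.4%
  N (6.7%): difference = 2.7%
Step 3: Most likely is 'T' (9.1%, diff 0.3%); second most likely is 'A' (8.2%, diff 1.2%).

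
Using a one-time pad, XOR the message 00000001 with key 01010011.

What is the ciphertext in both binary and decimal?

Step 1: Write out the XOR operation bit by bit:
  Message: 00000001
  Key:     01010011
  XOR:     01010010
Step 2: Convert to decimal: 01010010 = 82.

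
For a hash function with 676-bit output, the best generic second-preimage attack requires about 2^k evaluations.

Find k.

Step 1: The hash has a 676-bit output.
Step 2: Second-preimage resistance means: given a specific input x, it should be infeasible to find a different y with h(y) = h(x).
With a 676-bit output, a generic search for a second preimage costs about 2^676 evaluations (each trial matches the fixed target with probability 2^-676).
Step 3: Security level = 676 bits.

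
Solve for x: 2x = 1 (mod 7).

Step 1: We need x such that 2 * x = 1 (mod 7).
Step 2: Using the extended Euclidean algorithm or trial:
  2 * 4 = 8 = 1 * 7 + 1.
Step 3: Since 8 mod 7 = 1, the inverse is x = 4.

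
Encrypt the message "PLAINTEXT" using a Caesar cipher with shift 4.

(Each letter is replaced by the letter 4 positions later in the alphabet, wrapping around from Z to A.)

Step 1: For each letter, shift forward by 4 positions (mod 26).
  P (position 15) -> position (15+4) mod 26 = 19 -> T
  L (position 11) -> position (11+4) mod 26 = 15 -> P
  A (position 0) -> position (0+4) mod 26 = 4 -> E
  I (position 8) -> position (8+4) mod 26 = 12 -> M
  N (position 13) -> position (13+4) mod 26 = 17 -> R
  T (position 19) -> position (19+4) mod 26 = 23 -> X
  E (position 4) -> position (4+4) mod 26 = 8 -> I
  X (position 23) -> position (23+4) mod 26 = 1 -> B
  T (position 19) -> position (19+4) mod 26 = 23 -> X
Result: TPEMRXIBX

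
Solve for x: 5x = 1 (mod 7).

Step 1: We need x such that 5 * x = 1 (mod 7).
Step 2: Using the extended Euclidean algorithm or trial:
  5 * 3 = 15 = 2 * 7 + 1.
Step 3: Since 15 mod 7 = 1, the inverse is x = 3.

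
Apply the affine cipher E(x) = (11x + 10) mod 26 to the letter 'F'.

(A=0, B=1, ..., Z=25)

Step 1: Convert 'F' to number: x = 5.
Step 2: E(5) = (11 * 5 + 10) mod 26 = 65 mod 26 = 13.
Step 3: Convert 13 back to letter: N.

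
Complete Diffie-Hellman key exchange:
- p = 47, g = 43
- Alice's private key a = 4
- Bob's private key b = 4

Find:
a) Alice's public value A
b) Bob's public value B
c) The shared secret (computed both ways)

Step 1: A = g^a mod p = 43^4 mod 47 = 21.
Step 2: B = g^b mod p = 43^4 mod 47 = 21.
Step 3: Alice computes s = B^a mod p = 21^4 mod 47 = 42.
Step 4: Bob computes s = A^b mod p = 21^4 mod 47 = 42.
Both sides agree: shared secret = 42.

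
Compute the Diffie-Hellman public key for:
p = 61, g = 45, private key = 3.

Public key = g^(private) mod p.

Step 1: A = g^a mod p = 45^3 mod 61.
  45^1 mod 61 = 45
  45^2 mod 61 = (45 * 45) mod 61 = 12
  45^3 mod 61 = (12 * 45) mod 61 = 52
Result: A = 52.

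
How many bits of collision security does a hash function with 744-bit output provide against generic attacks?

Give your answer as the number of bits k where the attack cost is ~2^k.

Step 1: The hash has a 744-bit output.
Step 2: Collision resistance means it should be infeasible to find any x != y with h(x) = h(y).
By the birthday bound, a generic collision search succeeds after about sqrt(2^744) = 2^(744/2) = 2^372 evaluations.
Step 3: Security level = 372 bits.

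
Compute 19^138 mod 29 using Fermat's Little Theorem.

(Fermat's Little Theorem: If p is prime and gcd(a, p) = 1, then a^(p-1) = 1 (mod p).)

Step 1: Since 29 is prime, by Fermat's Little Theorem: 19^28 = 1 (mod 29).
Step 2: Reduce exponent: 138 mod 28 = 26.
Step 3: So 19^138 = 19^26 (mod 29).
Step 4: 19^26 mod 29 = 9.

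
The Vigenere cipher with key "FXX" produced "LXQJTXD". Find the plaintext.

Step 1: Extend key: FXXFXXF
Step 2: Decrypt each letter (c - k) mod 26:
  L(11) - F(5) = (11-5) mod 26 = 6 = G
  X(23) - X(23) = (23-23) mod 26 = 0 = A
  Q(16) - X(23) = (16-23) mod 26 = 19 = T
  J(9) - F(5) = (9-5) mod 26 = 4 = E
  T(19) - X(23) = (19-23) mod 26 = 22 = W
  X(23) - X(23) = (23-23) mod 26 = 0 = A
  D(3) - F(5) = (3-5) mod 26 = 24 = Y
Plaintext: GATEWAY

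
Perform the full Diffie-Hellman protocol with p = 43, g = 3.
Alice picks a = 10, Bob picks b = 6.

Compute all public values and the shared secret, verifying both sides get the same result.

Step 1: A = g^a mod p = 3^10 mod 43 = 10.
Step 2: B = g^b mod p = 3^6 mod 43 = 41.
Step 3: Alice computes s = B^a mod p = 41^10 mod 43 = 35.
Step 4: Bob computes s = A^b mod p = 10^6 mod 43 = 35.
Both sides agree: shared secret = 35.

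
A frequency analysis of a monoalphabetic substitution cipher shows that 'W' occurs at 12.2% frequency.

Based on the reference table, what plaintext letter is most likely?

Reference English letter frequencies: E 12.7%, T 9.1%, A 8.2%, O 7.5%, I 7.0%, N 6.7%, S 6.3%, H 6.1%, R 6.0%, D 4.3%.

Step 1: The observed frequency is 12.2%.
Step 2: Compare with English frequencies:
  E: 12.7% (difference: 0.5%) <-- closest
  T: 9.1% (difference: 3.1%)
  A: 8.2% (difference: 4.0%)
  O: 7.5% (difference: 4.7%)
  I: 7.0% (difference: 5.2%)
  N: 6.7% (difference: 5.5%)
  S: 6.3% (difference: 5.9%)
  H: 6.1% (difference: 6.1%)
  R: 6.0% (difference: 6.2%)
  D: 4.3% (difference: 7.9%)
Step 3: 'W' most likely represents 'E' (frequency 12.7%).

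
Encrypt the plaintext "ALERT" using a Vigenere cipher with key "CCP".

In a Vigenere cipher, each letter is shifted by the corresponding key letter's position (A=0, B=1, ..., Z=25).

Step 1: Repeat key to match plaintext length:
  Plaintext: ALERT
  Key:       CCPCC
Step 2: Encrypt each letter:
  A(0) + C(2) = (0+2) mod 26 = 2 = C
  L(11) + C(2) = (11+2) mod 26 = 13 = N
  E(4) + P(15) = (4+15) mod 26 = 19 = T
  R(17) + C(2) = (17+2) mod 26 = 19 = T
  T(19) + C(2) = (19+2) mod 26 = 21 = V
Ciphertext: CNTTV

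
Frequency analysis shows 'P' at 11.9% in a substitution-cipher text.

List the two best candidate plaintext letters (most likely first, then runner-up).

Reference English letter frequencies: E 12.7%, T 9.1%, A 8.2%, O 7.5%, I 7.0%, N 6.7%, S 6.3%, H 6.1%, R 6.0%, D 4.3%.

Step 1: Observed frequency of 'P' is 11.9%.
Step 2: Compute distances to each reference frequency and sort:
  E (12.7%): difference = 0.8% <-- BEST
  T (9.1%): difference = 2.8% <-- RUNNER-UP
  A (8.2%): difference = 3.7%
  O (7.5%): difference = 4.4%
  I (7.0%): difference = 4.9%
Step 3: Most likely is 'E' (12.7%, diff 0.8%); second most likely is 'T' (9.1%, diff 2.8%).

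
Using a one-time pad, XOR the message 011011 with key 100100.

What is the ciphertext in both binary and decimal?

Step 1: Write out the XOR operation bit by bit:
  Message: 011011
  Key:     100100
  XOR:     111111
Step 2: Convert to decimal: 111111 = 63.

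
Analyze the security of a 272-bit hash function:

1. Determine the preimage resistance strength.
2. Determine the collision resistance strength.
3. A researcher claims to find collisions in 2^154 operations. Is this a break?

Step 1: Preimage resistance requires brute-force of 2^272 operations.
Step 2: Collision resistance (birthday bound) = 2^(272/2) = 2^136.
Step 3: The claimed attack costs 2^154 operations.
Step 4: Since 2^154 >= 2^136, the claimed attack is no faster than the generic birthday attack, so this does not break collision resistance.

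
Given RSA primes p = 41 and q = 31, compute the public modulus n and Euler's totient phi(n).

Step 1: n = p * q = 41 * 31 = 1271.
Step 2: phi(n) = (p-1)(q-1) = 40 * 30 = 1200.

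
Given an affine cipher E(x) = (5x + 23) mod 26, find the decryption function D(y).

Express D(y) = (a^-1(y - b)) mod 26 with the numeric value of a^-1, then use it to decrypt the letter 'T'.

Step 1: Find a^-1, the modular inverse of 5 mod 26.
Step 2: We need 5 * a^-1 = 1 (mod 26).
Step 3: 5 * 21 = 105 = 4 * 26 + 1, so a^-1 = 21.
Step 4: D(y) = 21(y - 23) mod 26.
Step 5: Apply to 'T' (y = 19): D(19) = 21 * (19 - 23) mod 26 = 21 * -4 mod 26 = 20 -> 'U'.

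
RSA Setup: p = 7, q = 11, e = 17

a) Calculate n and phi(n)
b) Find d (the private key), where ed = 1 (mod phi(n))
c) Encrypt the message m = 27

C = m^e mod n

Step 1: n = 7 * 11 = 77.
Step 2: phi(n) = (7-1)(11-1) = 6 * 10 = 60.
Step 3: Find d = 17^(-1) mod 60 = 53.
  Verify: 17 * 53 = 901 = 1 (mod 60).
Step 4: C = 27^17 mod 77 = 69.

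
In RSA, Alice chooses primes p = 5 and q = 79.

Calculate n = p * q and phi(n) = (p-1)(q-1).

Step 1: n = p * q = 5 * 79 = 395.
Step 2: phi(n) = (p-1)(q-1) = 4 * 78 = 312.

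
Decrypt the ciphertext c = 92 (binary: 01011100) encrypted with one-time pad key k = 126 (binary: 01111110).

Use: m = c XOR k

Step 1: XOR ciphertext with key:
  Ciphertext: 01011100
  Key:        01111110
  XOR:        00100010
Step 2: Plaintext = 00100010 = 34 in decimal.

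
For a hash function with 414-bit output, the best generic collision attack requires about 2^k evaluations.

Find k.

Step 1: The hash has a 414-bit output.
Step 2: Collision resistance means it should be infeasible to find any x != y with h(x) = h(y).
By the birthday bound, a generic collision search succeeds after about sqrt(2^414) = 2^(414/2) = 2^207 evaluations.
Step 3: Security level = 207 bits.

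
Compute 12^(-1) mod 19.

Step 1: We need x such that 12 * x = 1 (mod 19).
Step 2: Using the extended Euclidean algorithm or trial:
  12 * 8 = 96 = 5 * 19 + 1.
Step 3: Since 96 mod 19 = 1, the inverse is x = 8.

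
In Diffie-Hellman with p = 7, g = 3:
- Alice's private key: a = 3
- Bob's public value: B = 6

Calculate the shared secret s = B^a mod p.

Step 1: s = B^a mod p = 6^3 mod 7.
  6^1 mod 7 = 6
  6^2 mod 7 = (6 * 6) mod 7 = 1
  6^3 mod 7 = (1 * 6) mod 7 = 6
Result: shared secret = 6.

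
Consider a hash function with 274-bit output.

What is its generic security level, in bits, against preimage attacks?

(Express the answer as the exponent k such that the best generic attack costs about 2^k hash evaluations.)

Step 1: The hash has a 274-bit output.
Step 2: Preimage resistance means: given a digest h(x), it should be infeasible to find any input that hashes to it.
With a 274-bit output there are 2^274 possible digests, so a generic brute-force preimage search costs about 2^274 evaluations.
Step 3: Security level = 274 bits.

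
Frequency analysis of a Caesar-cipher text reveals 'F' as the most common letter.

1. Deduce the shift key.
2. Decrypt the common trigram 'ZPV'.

Step 1: In English, 'E' is the most frequent letter (12.7%).
Step 2: The most frequent ciphertext letter is 'F' (position 5).
Step 3: Shift = (5 - 4) mod 26 = 1.
Step 4: Decrypt 'ZPV' by shifting back 1:
  Z -> Y
  P -> O
  V -> U
Step 5: 'ZPV' decrypts to 'YOU'.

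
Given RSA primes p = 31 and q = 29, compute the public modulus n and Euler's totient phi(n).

Step 1: n = p * q = 31 * 29 = 899.
Step 2: phi(n) = (p-1)(q-1) = 30 * 28 = 840.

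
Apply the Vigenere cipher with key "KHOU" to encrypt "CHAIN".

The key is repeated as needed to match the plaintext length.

Step 1: Repeat key to match plaintext length:
  Plaintext: CHAIN
  Key:       KHOUK
Step 2: Encrypt each letter:
  C(2) + K(10) = (2+10) mod 26 = 12 = M
  H(7) + H(7) = (7+7) mod 26 = 14 = O
  A(0) + O(14) = (0+14) mod 26 = 14 = O
  I(8) + U(20) = (8+20) mod 26 = 2 = C
  N(13) + K(10) = (13+10) mod 26 = 23 = X
Ciphertext: MOOCX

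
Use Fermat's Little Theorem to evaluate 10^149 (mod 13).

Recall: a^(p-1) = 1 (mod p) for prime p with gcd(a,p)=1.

Step 1: Since 13 is prime, by Fermat's Little Theorem: 10^12 = 1 (mod 13).
Step 2: Reduce exponent: 149 mod 12 = 5.
Step 3: So 10^149 = 10^5 (mod 13).
Step 4: 10^5 mod 13 = 4.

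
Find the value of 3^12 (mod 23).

Step 1: Compute 3^12 mod 23 step by step, reducing modulo 23 at each step.
  3^1 mod 23 = 3
  3^2 mod 23 = (3 * 3) mod 23 = 9
  3^3 mod 23 = (9 * 3) mod 23 = 4
  3^4 mod 23 = (4 * 3) mod 23 = 12
  3^5 mod 23 = (12 * 3) mod 23 = 13
  3^6 mod 23 = (13 * 3) mod 23 = 16
  3^7 mod 23 = (16 * 3) mod 23 = 2
  3^8 mod 23 = (2 * 3) mod 23 = 6
  3^9 mod 23 = (6 * 3) mod 23 = 18
  3^10 mod 23 = (18 * 3) mod 23 = 8
  3^11 mod 23 = (8 * 3) mod 23 = 1
  3^12 mod 23 = (1 * 3) mod 23 = 3
Step 2: Result = 3.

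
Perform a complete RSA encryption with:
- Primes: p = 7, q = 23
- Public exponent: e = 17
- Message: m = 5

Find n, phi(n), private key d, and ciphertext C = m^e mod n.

Step 1: n = 7 * 23 = 161.
Step 2: phi(n) = (7-1)(23-1) = 6 * 22 = 132.
Step 3: Find d = 17^(-1) mod 132 = 101.
  Verify: 17 * 101 = 1717 = 1 (mod 132).
Step 4: C = 5^17 mod 161 = 38.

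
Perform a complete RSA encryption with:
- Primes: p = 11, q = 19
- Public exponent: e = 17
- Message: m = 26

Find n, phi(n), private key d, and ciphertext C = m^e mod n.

Step 1: n = 11 * 19 = 209.
Step 2: phi(n) = (11-1)(19-1) = 10 * 18 = 180.
Step 3: Find d = 17^(-1) mod 180 = 53.
  Verify: 17 * 53 = 901 = 1 (mod 180).
Step 4: C = 26^17 mod 209 = 49.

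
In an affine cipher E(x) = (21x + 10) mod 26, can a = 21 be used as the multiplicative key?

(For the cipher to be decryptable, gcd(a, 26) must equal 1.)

Step 1: Compute gcd(21, 26).
Step 2: gcd(21, 26) = 1.
Since gcd = 1, 21 is coprime with 26, so it is a valid key.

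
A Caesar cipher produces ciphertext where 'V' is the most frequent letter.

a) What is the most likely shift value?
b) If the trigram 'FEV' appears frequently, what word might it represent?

Step 1: In English, 'E' is the most frequent letter (12.7%).
Step 2: The most frequent ciphertext letter is 'V' (position 21).
Step 3: Shift = (21 - 4) mod 26 = 17.
Step 4: Decrypt 'FEV' by shifting back 17:
  F -> O
  E -> N
  V -> E
Step 5: 'FEV' decrypts to 'ONE'.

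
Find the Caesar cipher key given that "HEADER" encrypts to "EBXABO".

Step 1: Compare first letters: H (position 7) -> E (position 4).
Step 2: Shift = (4 - 7) mod 26 = 23.
The shift value is 23.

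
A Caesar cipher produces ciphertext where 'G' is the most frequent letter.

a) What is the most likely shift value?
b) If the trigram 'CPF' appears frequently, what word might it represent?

Step 1: In English, 'E' is the most frequent letter (12.7%).
Step 2: The most frequent ciphertext letter is 'G' (position 6).
Step 3: Shift = (6 - 4) mod 26 = 2.
Step 4: Decrypt 'CPF' by shifting back 2:
  C -> A
  P -> N
  F -> D
Step 5: 'CPF' decrypts to 'AND'.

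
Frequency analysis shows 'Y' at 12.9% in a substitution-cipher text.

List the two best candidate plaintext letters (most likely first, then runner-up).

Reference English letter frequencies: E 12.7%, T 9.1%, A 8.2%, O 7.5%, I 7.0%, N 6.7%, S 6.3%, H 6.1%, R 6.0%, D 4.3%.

Step 1: Observed frequency of 'Y' is 12.9%.
Step 2: Compute distances to each reference frequency and sort:
  E (12.7%): difference = 0.2% <-- BEST
  T (9.1%): difference = 3.8% <-- RUNNER-UP
  A (8.2%): difference = 4.7%
  O (7.5%): difference = 5.4%
  I (7.0%): difference = 5.9%
Step 3: Most likely is 'E' (12.7%, diff 0.2%); second most likely is 'T' (9.1%, diff 3.8%).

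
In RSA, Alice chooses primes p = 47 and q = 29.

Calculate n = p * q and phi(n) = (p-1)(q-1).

Step 1: n = p * q = 47 * 29 = 1363.
Step 2: phi(n) = (p-1)(q-1) = 46 * 28 = 1288.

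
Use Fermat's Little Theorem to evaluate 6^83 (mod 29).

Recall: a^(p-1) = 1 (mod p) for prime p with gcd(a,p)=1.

Step 1: Since 29 is prime, by Fermat's Little Theorem: 6^28 = 1 (mod 29).
Step 2: Reduce exponent: 83 mod 28 = 27.
Step 3: So 6^83 = 6^27 (mod 29).
Step 4: 6^27 mod 29 = 5.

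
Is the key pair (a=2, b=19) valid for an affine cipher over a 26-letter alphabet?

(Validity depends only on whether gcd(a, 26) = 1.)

Step 1: Compute gcd(2, 26).
Step 2: gcd(2, 26) = 2.
Since gcd = 2 != 1, 2 shares a common factor with 26, so it cannot be used.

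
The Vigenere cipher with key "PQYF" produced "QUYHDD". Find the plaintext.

Step 1: Extend key: PQYFPQ
Step 2: Decrypt each letter (c - k) mod 26:
  Q(16) - P(15) = (16-15) mod 26 = 1 = B
  U(20) - Q(16) = (20-16) mod 26 = 4 = E
  Y(24) - Y(24) = (24-24) mod 26 = 0 = A
  H(7) - F(5) = (7-5) mod 26 = 2 = C
  D(3) - P(15) = (3-15) mod 26 = 14 = O
  D(3) - Q(16) = (3-16) mod 26 = 13 = N
Plaintext: BEACON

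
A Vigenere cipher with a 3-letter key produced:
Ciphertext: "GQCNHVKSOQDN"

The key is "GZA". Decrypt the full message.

Step 1: Key 'GZA' has length 3. Extended key: GZAGZAGZAGZA
Step 2: Decrypt each position:
  G(6) - G(6) = 0 = A
  Q(16) - Z(25) = 17 = R
  C(2) - A(0) = 2 = C
  N(13) - G(6) = 7 = H
  H(7) - Z(25) = 8 = I
  V(21) - A(0) = 21 = V
  K(10) - G(6) = 4 = E
  S(18) - Z(25) = 19 = T
  O(14) - A(0) = 14 = O
  Q(16) - G(6) = 10 = K
  D(3) - Z(25) = 4 = E
  N(13) - A(0) = 13 = N
Plaintext: ARCHIVETOKEN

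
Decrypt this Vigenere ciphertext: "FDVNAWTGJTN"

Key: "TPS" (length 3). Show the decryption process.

Step 1: Key 'TPS' has length 3. Extended key: TPSTPSTPSTP
Step 2: Decrypt each position:
  F(5) - T(19) = 12 = M
  D(3) - P(15) = 14 = O
  V(21) - S(18) = 3 = D
  N(13) - T(19) = 20 = U
  A(0) - P(15) = 11 = L
  W(22) - S(18) = 4 = E
  T(19) - T(19) = 0 = A
  G(6) - P(15) = 17 = R
  J(9) - S(18) = 17 = R
  T(19) - T(19) = 0 = A
  N(13) - P(15) = 24 = Y
Plaintext: MODULEARRAY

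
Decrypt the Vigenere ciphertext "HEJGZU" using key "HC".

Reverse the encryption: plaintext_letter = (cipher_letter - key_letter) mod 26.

Step 1: Extend key: HCHCHC
Step 2: Decrypt each letter (c - k) mod 26:
  H(7) - H(7) = (7-7) mod 26 = 0 = A
  E(4) - C(2) = (4-2) mod 26 = 2 = C
  J(9) - H(7) = (9-7) mod 26 = 2 = C
  G(6) - C(2) = (6-2) mod 26 = 4 = E
  Z(25) - H(7) = (25-7) mod 26 = 18 = S
  U(20) - C(2) = (20-2) mod 26 = 18 = S
Plaintext: ACCESS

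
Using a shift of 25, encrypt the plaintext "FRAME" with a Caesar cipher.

Step 1: For each letter, shift forward by 25 positions (mod 26).
  F (position 5) -> position (5+25) mod 26 = 4 -> E
  R (position 17) -> position (17+25) mod 26 = 16 -> Q
  A (position 0) -> position (0+25) mod 26 = 25 -> Z
  M (position 12) -> position (12+25) mod 26 = 11 -> L
  E (position 4) -> position (4+25) mod 26 = 3 -> D
Result: EQZLD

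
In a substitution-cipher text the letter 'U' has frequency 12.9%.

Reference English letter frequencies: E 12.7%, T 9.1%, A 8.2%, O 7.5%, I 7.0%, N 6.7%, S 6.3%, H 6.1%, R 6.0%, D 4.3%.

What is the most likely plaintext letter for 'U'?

Step 1: The observed frequency is 12.9%.
Step 2: Compare with English frequencies:
  E: 12.7% (difference: 0.2%) <-- closest
  T: 9.1% (difference: 3.8%)
  A: 8.2% (difference: 4.7%)
  O: 7.5% (difference: 5.4%)
  I: 7.0% (difference: 5.9%)
  N: 6.7% (difference: 6.2%)
  S: 6.3% (difference: 6.6%)
  H: 6.1% (difference: 6.8%)
  R: 6.0% (difference: 6.9%)
  D: 4.3% (difference: 8.6%)
Step 3: 'U' most likely represents 'E' (frequency 12.7%).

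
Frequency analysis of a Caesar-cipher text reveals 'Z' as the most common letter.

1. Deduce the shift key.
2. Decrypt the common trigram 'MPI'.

Step 1: In English, 'E' is the most frequent letter (12.7%).
Step 2: The most frequent ciphertext letter is 'Z' (position 25).
Step 3: Shift = (25 - 4) mod 26 = 21.
Step 4: Decrypt 'MPI' by shifting back 21:
  M -> R
  P -> U
  I -> N
Step 5: 'MPI' decrypts to 'RUN'.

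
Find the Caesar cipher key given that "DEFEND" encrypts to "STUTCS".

Step 1: Compare first letters: D (position 3) -> S (position 18).
Step 2: Shift = (18 - 3) mod 26 = 15.
The shift value is 15.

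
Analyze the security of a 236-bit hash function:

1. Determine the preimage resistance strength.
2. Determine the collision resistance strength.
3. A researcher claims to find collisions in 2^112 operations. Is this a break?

Step 1: Preimage resistance requires brute-force of 2^236 operations.
Step 2: Collision resistance (birthday bound) = 2^(236/2) = 2^118.
Step 3: The claimed attack costs 2^112 operations.
Step 4: Since 2^112 < 2^118, the claimed attack beats the generic birthday bound, so collision resistance is broken.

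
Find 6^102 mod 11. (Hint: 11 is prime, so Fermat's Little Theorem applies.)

Step 1: Since 11 is prime, by Fermat's Little Theorem: 6^10 = 1 (mod 11).
Step 2: Reduce exponent: 102 mod 10 = 2.
Step 3: So 6^102 = 6^2 (mod 11).
Step 4: 6^2 mod 11 = 3.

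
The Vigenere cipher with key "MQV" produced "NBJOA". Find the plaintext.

Step 1: Extend key: MQVMQ
Step 2: Decrypt each letter (c - k) mod 26:
  N(13) - M(12) = (13-12) mod 26 = 1 = B
  B(1) - Q(16) = (1-16) mod 26 = 11 = L
  J(9) - V(21) = (9-21) mod 26 = 14 = O
  O(14) - M(12) = (14-12) mod 26 = 2 = C
  A(0) - Q(16) = (0-16) mod 26 = 10 = K
Plaintext: BLOCK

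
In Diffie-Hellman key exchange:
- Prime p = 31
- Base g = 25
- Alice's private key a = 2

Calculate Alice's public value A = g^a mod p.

Step 1: A = g^a mod p = 25^2 mod 31.
  25^1 mod 31 = 25
  25^2 mod 31 = (25 * 25) mod 31 = 5
Result: A = 5.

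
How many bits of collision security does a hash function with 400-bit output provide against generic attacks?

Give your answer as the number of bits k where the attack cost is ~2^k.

Step 1: The hash has a 400-bit output.
Step 2: Collision resistance means it should be infeasible to find any x != y with h(x) = h(y).
By the birthday bound, a generic collision search succeeds after about sqrt(2^400) = 2^(400/2) = 2^200 evaluations.
Step 3: Security level = 200 bits.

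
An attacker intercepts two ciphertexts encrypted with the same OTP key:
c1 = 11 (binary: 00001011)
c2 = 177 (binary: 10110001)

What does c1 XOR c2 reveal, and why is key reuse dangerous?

Step 1: c1 XOR c2 = (m1 XOR k) XOR (m2 XOR k).
Step 2: By XOR associativity/commutativity: = m1 XOR m2 XOR k XOR k = m1 XOR m2.
Step 3: 00001011 XOR 10110001 = 10111010 = 186.
Step 4: The key cancels out! An attacker learns m1 XOR m2 = 186, revealing the relationship between plaintexts.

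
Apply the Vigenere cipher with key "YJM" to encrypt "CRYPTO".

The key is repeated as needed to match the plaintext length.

Step 1: Repeat key to match plaintext length:
  Plaintext: CRYPTO
  Key:       YJMYJM
Step 2: Encrypt each letter:
  C(2) + Y(24) = (2+24) mod 26 = 0 = A
  R(17) + J(9) = (17+9) mod 26 = 0 = A
  Y(24) + M(12) = (24+12) mod 26 = 10 = K
  P(15) + Y(24) = (15+24) mod 26 = 13 = N
  T(19) + J(9) = (19+9) mod 26 = 2 = C
  O(14) + M(12) = (14+12) mod 26 = 0 = A
Ciphertext: AAKNCA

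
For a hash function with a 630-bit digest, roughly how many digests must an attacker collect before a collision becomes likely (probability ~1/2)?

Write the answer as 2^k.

Step 1: The birthday paradox gives collision probability ~50% after sqrt(2^n) = 2^(n/2) hashes.
Step 2: For 630-bit output: 2^(630/2) = 2^315.
Step 3: Approximately 2^315 hash computations needed.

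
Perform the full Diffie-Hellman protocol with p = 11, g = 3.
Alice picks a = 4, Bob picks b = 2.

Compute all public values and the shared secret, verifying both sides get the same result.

Step 1: A = g^a mod p = 3^4 mod 11 = 4.
Step 2: B = g^b mod p = 3^2 mod 11 = 9.
Step 3: Alice computes s = B^a mod p = 9^4 mod 11 = 5.
Step 4: Bob computes s = A^b mod p = 4^2 mod 11 = 5.
Both sides agree: shared secret = 5.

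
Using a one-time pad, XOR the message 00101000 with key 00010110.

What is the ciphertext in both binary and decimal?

Step 1: Write out the XOR operation bit by bit:
  Message: 00101000
  Key:     00010110
  XOR:     00111110
Step 2: Convert to decimal: 00111110 = 62.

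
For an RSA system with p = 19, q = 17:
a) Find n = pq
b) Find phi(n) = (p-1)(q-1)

Step 1: n = p * q = 19 * 17 = 323.
Step 2: phi(n) = (p-1)(q-1) = 18 * 16 = 288.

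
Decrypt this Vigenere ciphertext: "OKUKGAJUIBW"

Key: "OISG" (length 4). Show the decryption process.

Step 1: Key 'OISG' has length 4. Extended key: OISGOISGOIS
Step 2: Decrypt each position:
  O(14) - O(14) = 0 = A
  K(10) - I(8) = 2 = C
  U(20) - S(18) = 2 = C
  K(10) - G(6) = 4 = E
  G(6) - O(14) = 18 = S
  A(0) - I(8) = 18 = S
  J(9) - S(18) = 17 = R
  U(20) - G(6) = 14 = O
  I(8) - O(14) = 20 = U
  B(1) - I(8) = 19 = T
  W(22) - S(18) = 4 = E
Plaintext: ACCESSROUTE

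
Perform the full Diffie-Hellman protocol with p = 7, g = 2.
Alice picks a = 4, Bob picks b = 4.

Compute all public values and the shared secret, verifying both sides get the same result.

Step 1: A = g^a mod p = 2^4 mod 7 = 2.
Step 2: B = g^b mod p = 2^4 mod 7 = 2.
Step 3: Alice computes s = B^a mod p = 2^4 mod 7 = 2.
Step 4: Bob computes s = A^b mod p = 2^4 mod 7 = 2.
Both sides agree: shared secret = 2.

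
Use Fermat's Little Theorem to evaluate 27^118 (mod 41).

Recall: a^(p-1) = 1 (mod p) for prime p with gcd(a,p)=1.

Step 1: Since 41 is prime, by Fermat's Little Theorem: 27^40 = 1 (mod 41).
Step 2: Reduce exponent: 118 mod 40 = 38.
Step 3: So 27^118 = 27^38 (mod 41).
Step 4: 27^38 mod 41 = 9.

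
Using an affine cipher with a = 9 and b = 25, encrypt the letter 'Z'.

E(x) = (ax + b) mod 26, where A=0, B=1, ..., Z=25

Step 1: Convert 'Z' to number: x = 25.
Step 2: E(25) = (9 * 25 + 25) mod 26 = 250 mod 26 = 16.
Step 3: Convert 16 back to letter: Q.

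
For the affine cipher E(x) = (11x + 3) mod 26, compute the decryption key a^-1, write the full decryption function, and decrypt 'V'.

Step 1: Find a^-1, the modular inverse of 11 mod 26.
Step 2: We need 11 * a^-1 = 1 (mod 26).
Step 3: 11 * 19 = 209 = 8 * 26 + 1, so a^-1 = 19.
Step 4: D(y) = 19(y - 3) mod 26.
Step 5: Apply to 'V' (y = 21): D(21) = 19 * (21 - 3) mod 26 = 19 * 18 mod 26 = 4 -> 'E'.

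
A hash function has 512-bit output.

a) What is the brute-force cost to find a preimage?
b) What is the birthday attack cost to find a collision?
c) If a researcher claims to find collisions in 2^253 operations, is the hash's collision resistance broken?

Step 1: Preimage resistance requires brute-force of 2^512 operations.
Step 2: Collision resistance (birthday bound) = 2^(512/2) = 2^256.
Step 3: The claimed attack costs 2^253 operations.
Step 4: Since 2^253 < 2^256, the claimed attack beats the generic birthday bound, so collision resistance is broken.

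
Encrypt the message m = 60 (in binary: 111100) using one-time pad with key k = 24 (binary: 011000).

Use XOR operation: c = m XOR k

Step 1: Write out the XOR operation bit by bit:
  Message: 111100
  Key:     011000
  XOR:     100100
Step 2: Convert to decimal: 100100 = 36.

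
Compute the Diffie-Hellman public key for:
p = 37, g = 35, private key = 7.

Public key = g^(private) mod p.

Step 1: A = g^a mod p = 35^7 mod 37.
  35^1 mod 37 = 35
  35^2 mod 37 = (35 * 35) mod 37 = 4
  35^3 mod 37 = (4 * 35) mod 37 = 29
  35^4 mod 37 = (29 * 35) mod 37 = 16
  35^5 mod 37 = (16 * 35) mod 37 = 5
  35^6 mod 37 = (5 * 35) mod 37 = 27
  35^7 mod 37 = (27 * 35) mod 37 = 20
Result: A = 20.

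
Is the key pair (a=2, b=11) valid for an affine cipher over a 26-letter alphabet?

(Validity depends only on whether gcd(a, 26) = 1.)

Step 1: Compute gcd(2, 26).
Step 2: gcd(2, 26) = 2.
Since gcd = 2 != 1, 2 shares a common factor with 26, so it cannot be used.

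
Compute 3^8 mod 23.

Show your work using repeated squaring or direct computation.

Step 1: Compute 3^8 mod 23 step by step, reducing modulo 23 at each step.
  3^1 mod 23 = 3
  3^2 mod 23 = (3 * 3) mod 23 = 9
  3^3 mod 23 = (9 * 3) mod 23 = 4
  3^4 mod 23 = (4 * 3) mod 23 = 12
  3^5 mod 23 = (12 * 3) mod 23 = 13
  3^6 mod 23 = (13 * 3) mod 23 = 16
  3^7 mod 23 = (16 * 3) mod 23 = 2
  3^8 mod 23 = (2 * 3) mod 23 = 6
Step 2: Result = 6.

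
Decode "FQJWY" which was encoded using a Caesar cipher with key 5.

Step 1: Reverse the shift by subtracting 5 from each letter position.
  F (position 5) -> position (5-5) mod 26 = 0 -> A
  Q (position 16) -> position (16-5) mod 26 = 11 -> L
  J (position 9) -> position (9-5) mod 26 = 4 -> E
  W (position 22) -> position (22-5) mod 26 = 17 -> R
  Y (position 24) -> position (24-5) mod 26 = 19 -> T
Decrypted message: ALERT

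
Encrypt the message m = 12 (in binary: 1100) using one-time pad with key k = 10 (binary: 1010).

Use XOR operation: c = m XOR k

Step 1: Write out the XOR operation bit by bit:
  Message: 1100
  Key:     1010
  XOR:     0110
Step 2: Convert to decimal: 0110 = 6.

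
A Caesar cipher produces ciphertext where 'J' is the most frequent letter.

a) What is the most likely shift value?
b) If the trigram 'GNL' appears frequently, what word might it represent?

Step 1: In English, 'E' is the most frequent letter (12.7%).
Step 2: The most frequent ciphertext letter is 'J' (position 9).
Step 3: Shift = (9 - 4) mod 26 = 5.
Step 4: Decrypt 'GNL' by shifting back 5:
  G -> B
  N -> I
  L -> G
Step 5: 'GNL' decrypts to 'BIG'.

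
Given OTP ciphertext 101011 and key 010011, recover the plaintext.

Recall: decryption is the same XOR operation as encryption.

Step 1: XOR ciphertext with key:
  Ciphertext: 101011
  Key:        010011
  XOR:        111000
Step 2: Plaintext = 111000 = 56 in decimal.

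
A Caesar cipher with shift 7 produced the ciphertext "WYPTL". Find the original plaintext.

Step 1: Reverse the shift by subtracting 7 from each letter position.
  W (position 22) -> position (22-7) mod 26 = 15 -> P
  Y (position 24) -> position (24-7) mod 26 = 17 -> R
  P (position 15) -> position (15-7) mod 26 = 8 -> I
  T (position 19) -> position (19-7) mod 26 = 12 -> M
  L (position 11) -> position (11-7) mod 26 = 4 -> E
Decrypted message: PRIME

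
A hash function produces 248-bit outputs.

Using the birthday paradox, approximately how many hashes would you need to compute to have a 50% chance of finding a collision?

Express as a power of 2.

Step 1: The birthday paradox gives collision probability ~50% after sqrt(2^n) = 2^(n/2) hashes.
Step 2: For 248-bit output: 2^(248/2) = 2^124.
Step 3: Approximately 2^124 hash computations needed.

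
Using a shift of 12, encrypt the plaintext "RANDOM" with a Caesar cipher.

Step 1: For each letter, shift forward by 12 positions (mod 26).
  R (position 17) -> position (17+12) mod 26 = 3 -> D
  A (position 0) -> position (0+12) mod 26 = 12 -> M
  N (position 13) -> position (13+12) mod 26 = 25 -> Z
  D (position 3) -> position (3+12) mod 26 = 15 -> P
  O (position 14) -> position (14+12) mod 26 = 0 -> A
  M (position 12) -> position (12+12) mod 26 = 24 -> Y
Result: DMZPAY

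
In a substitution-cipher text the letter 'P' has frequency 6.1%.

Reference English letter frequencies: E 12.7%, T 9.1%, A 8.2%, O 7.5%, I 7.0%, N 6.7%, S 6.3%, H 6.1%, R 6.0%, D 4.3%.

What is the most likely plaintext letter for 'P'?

Step 1: The observed frequency is 6.1%.
Step 2: Compare with English frequencies:
  E: 12.7% (difference: 6.6%)
  T: 9.1% (difference: 3.0%)
  A: 8.2% (difference: 2.1%)
  O: 7.5% (difference: 1.4%)
  I: 7.0% (difference: 0.9%)
  N: 6.7% (difference: 0.6%)
  S: 6.3% (difference: 0.2%)
  H: 6.1% (difference: 0.0%) <-- closest
  R: 6.0% (difference: 0.1%)
  D: 4.3% (difference: 1.8%)
Step 3: 'P' most likely represents 'H' (frequency 6.1%).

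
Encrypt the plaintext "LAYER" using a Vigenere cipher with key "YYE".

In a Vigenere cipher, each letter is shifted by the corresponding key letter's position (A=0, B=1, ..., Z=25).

Step 1: Repeat key to match plaintext length:
  Plaintext: LAYER
  Key:       YYEYY
Step 2: Encrypt each letter:
  L(11) + Y(24) = (11+24) mod 26 = 9 = J
  A(0) + Y(24) = (0+24) mod 26 = 24 = Y
  Y(24) + E(4) = (24+4) mod 26 = 2 = C
  E(4) + Y(24) = (4+24) mod 26 = 2 = C
  R(17) + Y(24) = (17+24) mod 26 = 15 = P
Ciphertext: JYCCP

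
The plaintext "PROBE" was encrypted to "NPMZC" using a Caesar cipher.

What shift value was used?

Step 1: Compare first letters: P (position 15) -> N (position 13).
Step 2: Shift = (13 - 15) mod 26 = 24.
The shift value is 24.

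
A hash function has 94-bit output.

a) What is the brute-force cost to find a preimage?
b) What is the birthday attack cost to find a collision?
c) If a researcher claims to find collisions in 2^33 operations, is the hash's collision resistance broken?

Step 1: Preimage resistance requires brute-force of 2^94 operations.
Step 2: Collision resistance (birthday bound) = 2^(94/2) = 2^47.
Step 3: The claimed attack costs 2^33 operations.
Step 4: Since 2^33 < 2^47, the claimed attack beats the generic birthday bound, so collision resistance is broken.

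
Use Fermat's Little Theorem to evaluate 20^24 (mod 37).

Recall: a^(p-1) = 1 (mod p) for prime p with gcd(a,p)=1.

Step 1: Since 37 is prime, by Fermat's Little Theorem: 20^36 = 1 (mod 37).
Step 2: Reduce exponent: 24 mod 36 = 24.
Step 3: So 20^24 = 20^24 (mod 37).
Step 4: 20^24 mod 37 = 10.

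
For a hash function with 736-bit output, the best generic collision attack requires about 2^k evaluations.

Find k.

Step 1: The hash has a 736-bit output.
Step 2: Collision resistance means it should be infeasible to find any x != y with h(x) = h(y).
By the birthday bound, a generic collision search succeeds after about sqrt(2^736) = 2^(736/2) = 2^368 evaluations.
Step 3: Security level = 368 bits.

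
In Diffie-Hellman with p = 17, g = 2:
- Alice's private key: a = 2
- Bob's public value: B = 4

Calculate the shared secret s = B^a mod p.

Step 1: s = B^a mod p = 4^2 mod 17.
  4^1 mod 17 = 4
  4^2 mod 17 = (4 * 4) mod 17 = 16
Result: shared secret = 16.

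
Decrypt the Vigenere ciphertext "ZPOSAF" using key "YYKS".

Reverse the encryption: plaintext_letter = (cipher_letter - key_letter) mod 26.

Step 1: Extend key: YYKSYY
Step 2: Decrypt each letter (c - k) mod 26:
  Z(25) - Y(24) = (25-24) mod 26 = 1 = B
  P(15) - Y(24) = (15-24) mod 26 = 17 = R
  O(14) - K(10) = (14-10) mod 26 = 4 = E
  S(18) - S(18) = (18-18) mod 26 = 0 = A
  A(0) - Y(24) = (0-24) mod 26 = 2 = C
  F(5) - Y(24) = (5-24) mod 26 = 7 = H
Plaintext: BREACH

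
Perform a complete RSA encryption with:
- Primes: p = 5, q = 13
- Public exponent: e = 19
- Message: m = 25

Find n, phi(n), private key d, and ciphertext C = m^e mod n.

Step 1: n = 5 * 13 = 65.
Step 2: phi(n) = (5-1)(13-1) = 4 * 12 = 48.
Step 3: Find d = 19^(-1) mod 48 = 43.
  Verify: 19 * 43 = 817 = 1 (mod 48).
Step 4: C = 25^19 mod 65 = 25.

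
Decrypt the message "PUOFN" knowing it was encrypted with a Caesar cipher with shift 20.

Step 1: Reverse the shift by subtracting 20 from each letter position.
  P (position 15) -> position (15-20) mod 26 = 21 -> V
  U (position 20) -> position (20-20) mod 26 = 0 -> A
  O (position 14) -> position (14-20) mod 26 = 20 -> U
  F (position 5) -> position (5-20) mod 26 = 11 -> L
  N (position 13) -> position (13-20) mod 26 = 19 -> T
Decrypted message: VAULT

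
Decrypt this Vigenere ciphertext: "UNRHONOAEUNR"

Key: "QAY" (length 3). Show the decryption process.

Step 1: Key 'QAY' has length 3. Extended key: QAYQAYQAYQAY
Step 2: Decrypt each position:
  U(20) - Q(16) = 4 = E
  N(13) - A(0) = 13 = N
  R(17) - Y(24) = 19 = T
  H(7) - Q(16) = 17 = R
  O(14) - A(0) = 14 = O
  N(13) - Y(24) = 15 = P
  O(14) - Q(16) = 24 = Y
  A(0) - A(0) = 0 = A
  E(4) - Y(24) = 6 = G
  U(20) - Q(16) = 4 = E
  N(13) - A(0) = 13 = N
  R(17) - Y(24) = 19 = T
Plaintext: ENTROPYAGENT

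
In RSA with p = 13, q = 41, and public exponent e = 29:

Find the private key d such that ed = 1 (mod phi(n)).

Step 1: n = 13 * 41 = 533.
Step 2: phi(n) = 12 * 40 = 480.
Step 3: Find d such that 29 * d = 1 (mod 480).
Step 4: d = 29^(-1) mod 480 = 149.
Verification: 29 * 149 = 4321 = 9 * 480 + 1.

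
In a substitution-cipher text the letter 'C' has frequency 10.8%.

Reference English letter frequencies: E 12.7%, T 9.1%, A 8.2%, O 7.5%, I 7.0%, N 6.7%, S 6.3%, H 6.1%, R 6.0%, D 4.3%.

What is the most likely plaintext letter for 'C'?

Step 1: The observed frequency is 10.8%.
Step 2: Compare with English frequencies:
  E: 12.7% (difference: 1.9%)
  T: 9.1% (difference: 1.7%) <-- closest
  A: 8.2% (difference: 2.6%)
  O: 7.5% (difference: 3.3%)
  I: 7.0% (difference: 3.8%)
  N: 6.7% (difference: 4.1%)
  S: 6.3% (difference: 4.5%)
  H: 6.1% (difference: 4.7%)
  R: 6.0% (difference: 4.8%)
  D: 4.3% (difference: 6.5%)
Step 3: 'C' most likely represents 'T' (frequency 9.1%).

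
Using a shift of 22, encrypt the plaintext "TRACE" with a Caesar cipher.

Step 1: For each letter, shift forward by 22 positions (mod 26).
  T (position 19) -> position (19+22) mod 26 = 15 -> P
  R (position 17) -> position (17+22) mod 26 = 13 -> N
  A (position 0) -> position (0+22) mod 26 = 22 -> W
  C (position 2) -> position (2+22) mod 26 = 24 -> Y
  E (position 4) -> position (4+22) mod 26 = 0 -> A
Result: PNWYA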